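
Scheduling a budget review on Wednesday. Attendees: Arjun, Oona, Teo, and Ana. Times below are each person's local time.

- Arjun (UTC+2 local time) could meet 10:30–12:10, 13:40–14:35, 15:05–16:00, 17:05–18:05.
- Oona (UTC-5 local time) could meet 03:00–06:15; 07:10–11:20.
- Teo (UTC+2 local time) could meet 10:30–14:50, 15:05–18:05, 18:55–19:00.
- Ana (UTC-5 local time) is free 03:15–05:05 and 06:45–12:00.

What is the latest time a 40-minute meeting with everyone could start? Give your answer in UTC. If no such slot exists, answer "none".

Arjun in UTC: 08:30-10:10, 11:40-12:35, 13:05-14:00, 15:05-16:05 (subtract 2h to convert from UTC+2).
Oona in UTC: 08:00-11:15, 12:10-16:20 (add 5h to convert from UTC-5).
Teo in UTC: 08:30-12:50, 13:05-16:05, 16:55-17:00 (subtract 2h to convert from UTC+2).
Ana in UTC: 08:15-10:05, 11:45-17:00 (add 5h to convert from UTC-5).
Arjun ∩ Oona: 08:30-10:10, 12:10-12:35, 13:05-14:00, 15:05-16:05.
Arjun ∩ Oona ∩ Teo: 08:30-10:10, 12:10-12:35, 13:05-14:00, 15:05-16:05.
Arjun ∩ Oona ∩ Teo ∩ Ana: 08:30-10:05, 12:10-12:35, 13:05-14:00, 15:05-16:05.
The last common window of at least 40 minutes is 15:05-16:05; a 40-minute meeting can start as late as 15:25 and still end by 16:05.

15:25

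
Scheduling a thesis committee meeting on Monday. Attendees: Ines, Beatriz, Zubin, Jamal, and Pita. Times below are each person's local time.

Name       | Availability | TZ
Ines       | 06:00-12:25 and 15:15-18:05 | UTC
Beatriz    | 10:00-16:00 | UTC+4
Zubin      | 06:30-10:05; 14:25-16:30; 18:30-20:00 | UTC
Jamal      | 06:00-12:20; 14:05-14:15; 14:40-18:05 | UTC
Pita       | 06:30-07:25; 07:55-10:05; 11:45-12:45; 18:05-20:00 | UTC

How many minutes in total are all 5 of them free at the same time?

Ines in UTC: 06:00-12:25, 15:15-18:05.
Beatriz in UTC: 06:00-12:00 (subtract 4h to convert from UTC+4).
Zubin in UTC: 06:30-10:05, 14:25-16:30, 18:30-20:00.
Jamal in UTC: 06:00-12:20, 14:05-14:15, 14:40-18:05.
Pita in UTC: 06:30-07:25, 07:55-10:05, 11:45-12:45, 18:05-20:00.
Ines ∩ Beatriz: 06:00-12:00.
Ines ∩ Beatriz ∩ Zubin: 06:30-10:05.
Ines ∩ Beatriz ∩ Zubin ∩ Jamal: 06:30-10:05.
Ines ∩ Beatriz ∩ Zubin ∩ Jamal ∩ Pita: 06:30-07:25, 07:55-10:05.
Summing the common windows: 55 + 130 = 185 minutes.

185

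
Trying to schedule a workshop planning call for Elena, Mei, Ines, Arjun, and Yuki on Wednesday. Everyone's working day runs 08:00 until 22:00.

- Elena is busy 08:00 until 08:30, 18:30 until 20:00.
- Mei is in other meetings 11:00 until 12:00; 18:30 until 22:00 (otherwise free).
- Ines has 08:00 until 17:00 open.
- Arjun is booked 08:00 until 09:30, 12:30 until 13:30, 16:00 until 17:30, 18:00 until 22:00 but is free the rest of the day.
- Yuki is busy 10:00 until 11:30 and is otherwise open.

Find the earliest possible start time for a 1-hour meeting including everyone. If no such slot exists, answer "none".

Elena free: 08:30-18:30, 20:00-22:00 (invert busy blocks within the working day).
Mei free: 08:00-11:00, 12:00-18:30 (invert busy blocks within the working day).
Ines free: 08:00-17:00.
Arjun free: 09:30-12:30, 13:30-16:00, 17:30-18:00 (invert busy blocks within the working day).
Yuki free: 08:00-10:00, 11:30-22:00 (invert busy blocks within the working day).
Elena ∩ Mei: 08:30-11:00, 12:00-18:30.
Elena ∩ Mei ∩ Ines: 08:30-11:00, 12:00-17:00.
Elena ∩ Mei ∩ Ines ∩ Arjun: 09:30-11:00, 12:00-12:30, 13:30-16:00.
Elena ∩ Mei ∩ Ines ∩ Arjun ∩ Yuki: 09:30-10:00, 12:00-12:30, 13:30-16:00.
So the common availability across everyone is 09:30-10:00, 12:00-12:30, 13:30-16:00.
The first common window of at least 60 minutes is 13:30-16:00, so the earliest start is 13:30.

13:30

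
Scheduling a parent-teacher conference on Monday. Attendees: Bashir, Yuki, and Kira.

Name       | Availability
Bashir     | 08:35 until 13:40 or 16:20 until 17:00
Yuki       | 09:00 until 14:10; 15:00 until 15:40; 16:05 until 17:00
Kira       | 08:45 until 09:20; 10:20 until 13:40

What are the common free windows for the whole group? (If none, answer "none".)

09:00-09:20, 10:20-13:40

Bashir ∩ Yuki: 09:00-13:40, 16:20-17:00.
Bashir ∩ Yuki ∩ Kira: 09:00-09:20, 10:20-13:40.
So the common availability across everyone is 09:00-09:20, 10:20-13:40.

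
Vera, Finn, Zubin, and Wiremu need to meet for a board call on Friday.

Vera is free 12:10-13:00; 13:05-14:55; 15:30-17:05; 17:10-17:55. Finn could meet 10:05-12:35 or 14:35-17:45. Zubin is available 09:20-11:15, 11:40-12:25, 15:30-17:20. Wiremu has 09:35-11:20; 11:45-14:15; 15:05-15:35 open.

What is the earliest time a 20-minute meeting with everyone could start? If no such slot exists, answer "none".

Vera ∩ Finn: 12:10-12:35, 14:35-14:55, 15:30-17:05, 17:10-17:45.
Vera ∩ Finn ∩ Zubin: 12:10-12:25, 15:30-17:05, 17:10-17:20.
Vera ∩ Finn ∩ Zubin ∩ Wiremu: 12:10-12:25, 15:30-15:35.
No common window is at least 20 minutes long.

none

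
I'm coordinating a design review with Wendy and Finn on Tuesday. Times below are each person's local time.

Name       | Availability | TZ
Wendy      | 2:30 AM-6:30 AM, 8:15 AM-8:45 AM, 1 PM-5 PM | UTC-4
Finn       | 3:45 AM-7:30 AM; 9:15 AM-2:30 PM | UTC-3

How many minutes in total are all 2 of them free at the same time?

Wendy in UTC: 06:30-10:30, 12:15-12:45, 17:00-21:00 (add 4h to convert from UTC-4).
Finn in UTC: 06:45-10:30, 12:15-17:30 (add 3h to convert from UTC-3).
Wendy ∩ Finn: 06:45-10:30, 12:15-12:45, 17:00-17:30.
Summing the common windows: 225 + 30 + 30 = 285 minutes.

285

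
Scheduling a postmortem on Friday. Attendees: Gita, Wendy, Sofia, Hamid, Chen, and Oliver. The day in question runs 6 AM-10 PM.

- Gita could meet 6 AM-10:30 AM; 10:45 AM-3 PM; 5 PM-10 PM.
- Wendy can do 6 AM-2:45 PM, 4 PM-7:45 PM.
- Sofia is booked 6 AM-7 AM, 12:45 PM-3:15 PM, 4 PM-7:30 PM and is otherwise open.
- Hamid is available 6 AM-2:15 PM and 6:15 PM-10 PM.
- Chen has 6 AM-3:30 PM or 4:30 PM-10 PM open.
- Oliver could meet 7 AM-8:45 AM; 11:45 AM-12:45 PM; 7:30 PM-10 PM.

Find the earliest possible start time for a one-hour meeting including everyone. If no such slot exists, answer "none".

07:00

Gita free: 06:00-10:30, 10:45-15:00, 17:00-22:00.
Wendy free: 06:00-14:45, 16:00-19:45.
Sofia free: 07:00-12:45, 15:15-16:00, 19:30-22:00 (invert busy blocks within the working day).
Hamid free: 06:00-14:15, 18:15-22:00.
Chen free: 06:00-15:30, 16:30-22:00.
Oliver free: 07:00-08:45, 11:45-12:45, 19:30-22:00.
Gita ∩ Wendy: 06:00-10:30, 10:45-14:45, 17:00-19:45.
Gita ∩ Wendy ∩ Sofia: 07:00-10:30, 10:45-12:45, 19:30-19:45.
Gita ∩ Wendy ∩ Sofia ∩ Hamid: 07:00-10:30, 10:45-12:45, 19:30-19:45.
Gita ∩ Wendy ∩ Sofia ∩ Hamid ∩ Chen: 07:00-10:30, 10:45-12:45, 19:30-19:45.
Gita ∩ Wendy ∩ Sofia ∩ Hamid ∩ Chen ∩ Oliver: 07:00-08:45, 11:45-12:45, 19:30-19:45.
Those are the intersection windows.
The first common window of at least 60 minutes is 07:00-08:45, so the earliest start is 07:00.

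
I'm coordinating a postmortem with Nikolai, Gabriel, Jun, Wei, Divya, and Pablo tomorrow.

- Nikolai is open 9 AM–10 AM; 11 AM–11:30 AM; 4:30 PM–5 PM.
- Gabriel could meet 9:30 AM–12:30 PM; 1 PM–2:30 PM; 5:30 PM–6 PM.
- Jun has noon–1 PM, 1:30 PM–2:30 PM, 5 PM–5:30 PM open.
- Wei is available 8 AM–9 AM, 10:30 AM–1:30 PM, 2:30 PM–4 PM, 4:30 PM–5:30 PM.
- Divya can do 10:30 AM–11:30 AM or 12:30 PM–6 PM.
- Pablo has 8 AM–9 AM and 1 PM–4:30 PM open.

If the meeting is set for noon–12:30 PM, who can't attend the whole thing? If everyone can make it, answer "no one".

Nikolai: not fully free for 12:00-12:30. Gabriel: free for 12:00-12:30. Jun: free for 12:00-12:30. Wei: free for 12:00-12:30. Divya: not fully free for 12:00-12:30. Pablo: not fully free for 12:00-12:30.

Divya, Nikolai, Pablo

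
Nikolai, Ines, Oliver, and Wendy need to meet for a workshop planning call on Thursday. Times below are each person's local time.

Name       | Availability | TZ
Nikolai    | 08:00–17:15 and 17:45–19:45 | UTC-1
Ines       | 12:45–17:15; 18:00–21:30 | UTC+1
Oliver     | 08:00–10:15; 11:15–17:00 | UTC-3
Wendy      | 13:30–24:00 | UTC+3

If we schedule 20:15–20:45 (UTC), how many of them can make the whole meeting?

Nikolai in UTC: 09:00-18:15, 18:45-20:45 (add 1h to convert from UTC-1).
Ines in UTC: 11:45-16:15, 17:00-20:30 (subtract 1h to convert from UTC+1).
Oliver in UTC: 11:00-13:15, 14:15-20:00 (add 3h to convert from UTC-3).
Wendy in UTC: 10:30-21:00 (subtract 3h to convert from UTC+3).
Nikolai and Wendy can make the full 20:15-20:45 slot — that's 2.

2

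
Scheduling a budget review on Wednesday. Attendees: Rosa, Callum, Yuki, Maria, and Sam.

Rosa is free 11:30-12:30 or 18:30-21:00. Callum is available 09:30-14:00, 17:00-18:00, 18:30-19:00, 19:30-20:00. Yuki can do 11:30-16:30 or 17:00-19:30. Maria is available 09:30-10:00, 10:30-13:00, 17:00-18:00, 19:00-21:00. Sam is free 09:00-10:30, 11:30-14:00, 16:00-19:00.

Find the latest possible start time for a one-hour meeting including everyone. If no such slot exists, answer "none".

11:30

Rosa ∩ Callum: 11:30-12:30, 18:30-19:00, 19:30-20:00.
Rosa ∩ Callum ∩ Yuki: 11:30-12:30, 18:30-19:00.
Rosa ∩ Callum ∩ Yuki ∩ Maria: 11:30-12:30.
Rosa ∩ Callum ∩ Yuki ∩ Maria ∩ Sam: 11:30-12:30.
The last common window of at least 60 minutes is 11:30-12:30; a 60-minute meeting can start as late as 11:30 and still end by 12:30.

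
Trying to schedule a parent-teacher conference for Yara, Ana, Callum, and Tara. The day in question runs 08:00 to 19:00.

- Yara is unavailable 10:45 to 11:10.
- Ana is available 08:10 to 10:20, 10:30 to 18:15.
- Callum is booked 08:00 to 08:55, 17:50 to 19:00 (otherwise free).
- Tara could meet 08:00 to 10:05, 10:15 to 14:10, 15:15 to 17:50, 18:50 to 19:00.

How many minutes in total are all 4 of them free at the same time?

Yara free: 08:00-10:45, 11:10-19:00 (invert busy blocks within the working day).
Ana free: 08:10-10:20, 10:30-18:15.
Callum free: 08:55-17:50 (invert busy blocks within the working day).
Tara free: 08:00-10:05, 10:15-14:10, 15:15-17:50, 18:50-19:00.
Yara ∩ Ana: 08:10-10:20, 10:30-10:45, 11:10-18:15.
Yara ∩ Ana ∩ Callum: 08:55-10:20, 10:30-10:45, 11:10-17:50.
Yara ∩ Ana ∩ Callum ∩ Tara: 08:55-10:05, 10:15-10:20, 10:30-10:45, 11:10-14:10, 15:15-17:50.
So the common availability across everyone is 08:55-10:05, 10:15-10:20, 10:30-10:45, 11:10-14:10, 15:15-17:50.
Summing the common windows: 70 + 5 + 15 + 180 + 155 = 425 minutes.

425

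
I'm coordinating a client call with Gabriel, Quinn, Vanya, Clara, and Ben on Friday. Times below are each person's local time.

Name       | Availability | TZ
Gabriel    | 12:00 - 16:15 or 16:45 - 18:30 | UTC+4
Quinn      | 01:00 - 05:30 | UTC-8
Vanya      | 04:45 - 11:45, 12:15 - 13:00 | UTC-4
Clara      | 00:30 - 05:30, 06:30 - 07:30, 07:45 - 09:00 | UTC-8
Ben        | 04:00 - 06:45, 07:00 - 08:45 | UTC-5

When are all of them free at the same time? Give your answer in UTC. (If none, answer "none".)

09:00-11:45, 12:00-12:15, 12:45-13:30

Gabriel in UTC: 08:00-12:15, 12:45-14:30 (subtract 4h to convert from UTC+4).
Quinn in UTC: 09:00-13:30 (add 8h to convert from UTC-8).
Vanya in UTC: 08:45-15:45, 16:15-17:00 (add 4h to convert from UTC-4).
Clara in UTC: 08:30-13:30, 14:30-15:30, 15:45-17:00 (add 8h to convert from UTC-8).
Ben in UTC: 09:00-11:45, 12:00-13:45 (add 5h to convert from UTC-5).
Gabriel ∩ Quinn: 09:00-12:15, 12:45-13:30.
Gabriel ∩ Quinn ∩ Vanya: 09:00-12:15, 12:45-13:30.
Gabriel ∩ Quinn ∩ Vanya ∩ Clara: 09:00-12:15, 12:45-13:30.
Gabriel ∩ Quinn ∩ Vanya ∩ Clara ∩ Ben: 09:00-11:45, 12:00-12:15, 12:45-13:30.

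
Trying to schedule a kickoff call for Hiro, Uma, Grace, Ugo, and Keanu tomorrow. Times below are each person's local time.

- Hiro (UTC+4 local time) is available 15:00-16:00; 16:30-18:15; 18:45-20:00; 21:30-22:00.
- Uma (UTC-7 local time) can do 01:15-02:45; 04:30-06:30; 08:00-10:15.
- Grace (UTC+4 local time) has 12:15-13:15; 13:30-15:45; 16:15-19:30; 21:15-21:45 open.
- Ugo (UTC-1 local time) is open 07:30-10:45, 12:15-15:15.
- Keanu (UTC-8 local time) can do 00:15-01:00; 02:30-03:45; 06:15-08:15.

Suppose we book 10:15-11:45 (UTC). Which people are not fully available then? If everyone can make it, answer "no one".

Hiro, Keanu, Uma

Hiro in UTC: 11:00-12:00, 12:30-14:15, 14:45-16:00, 17:30-18:00 (subtract 4h to convert from UTC+4).
Uma in UTC: 08:15-09:45, 11:30-13:30, 15:00-17:15 (add 7h to convert from UTC-7).
Grace in UTC: 08:15-09:15, 09:30-11:45, 12:15-15:30, 17:15-17:45 (subtract 4h to convert from UTC+4).
Ugo in UTC: 08:30-11:45, 13:15-16:15 (add 1h to convert from UTC-1).
Keanu in UTC: 08:15-09:00, 10:30-11:45, 14:15-16:15 (add 8h to convert from UTC-8).
Hiro: not fully free for 10:15-11:45. Uma: not fully free for 10:15-11:45. Grace: free for 10:15-11:45. Ugo: free for 10:15-11:45. Keanu: not fully free for 10:15-11:45.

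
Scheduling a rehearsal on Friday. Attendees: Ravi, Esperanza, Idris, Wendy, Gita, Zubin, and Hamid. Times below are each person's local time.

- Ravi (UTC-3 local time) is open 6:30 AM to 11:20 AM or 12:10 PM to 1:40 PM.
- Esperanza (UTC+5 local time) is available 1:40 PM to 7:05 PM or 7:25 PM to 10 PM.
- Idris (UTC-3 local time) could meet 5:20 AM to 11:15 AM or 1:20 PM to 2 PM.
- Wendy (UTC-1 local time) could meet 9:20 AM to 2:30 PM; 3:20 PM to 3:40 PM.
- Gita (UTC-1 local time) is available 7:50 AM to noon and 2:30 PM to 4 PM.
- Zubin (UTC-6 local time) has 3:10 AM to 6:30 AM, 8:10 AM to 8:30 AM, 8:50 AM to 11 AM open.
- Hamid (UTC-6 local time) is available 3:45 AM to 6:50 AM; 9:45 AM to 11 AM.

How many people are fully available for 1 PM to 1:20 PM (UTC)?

4

Ravi in UTC: 09:30-14:20, 15:10-16:40 (add 3h to convert from UTC-3).
Esperanza in UTC: 08:40-14:05, 14:25-17:00 (subtract 5h to convert from UTC+5).
Idris in UTC: 08:20-14:15, 16:20-17:00 (add 3h to convert from UTC-3).
Wendy in UTC: 10:20-15:30, 16:20-16:40 (add 1h to convert from UTC-1).
Gita in UTC: 08:50-13:00, 15:30-17:00 (add 1h to convert from UTC-1).
Zubin in UTC: 09:10-12:30, 14:10-14:30, 14:50-17:00 (add 6h to convert from UTC-6).
Hamid in UTC: 09:45-12:50, 15:45-17:00 (add 6h to convert from UTC-6).
Ravi, Esperanza, Idris, and Wendy can make the full 13:00-13:20 slot — that's 4.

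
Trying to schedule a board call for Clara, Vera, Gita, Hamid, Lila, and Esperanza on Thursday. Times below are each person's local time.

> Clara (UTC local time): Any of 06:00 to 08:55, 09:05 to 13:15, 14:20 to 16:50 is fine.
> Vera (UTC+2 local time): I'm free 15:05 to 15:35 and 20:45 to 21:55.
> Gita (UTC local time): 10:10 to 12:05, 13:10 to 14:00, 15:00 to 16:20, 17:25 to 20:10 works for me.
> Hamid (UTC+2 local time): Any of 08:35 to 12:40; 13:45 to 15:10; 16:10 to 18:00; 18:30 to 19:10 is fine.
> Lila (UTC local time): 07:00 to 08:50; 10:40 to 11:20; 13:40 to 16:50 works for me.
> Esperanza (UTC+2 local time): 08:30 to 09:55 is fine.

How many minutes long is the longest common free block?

0

Clara in UTC: 06:00-08:55, 09:05-13:15, 14:20-16:50.
Vera in UTC: 13:05-13:35, 18:45-19:55 (subtract 2h to convert from UTC+2).
Gita in UTC: 10:10-12:05, 13:10-14:00, 15:00-16:20, 17:25-20:10.
Hamid in UTC: 06:35-10:40, 11:45-13:10, 14:10-16:00, 16:30-17:10 (subtract 2h to convert from UTC+2).
Lila in UTC: 07:00-08:50, 10:40-11:20, 13:40-16:50.
Esperanza in UTC: 06:30-07:55 (subtract 2h to convert from UTC+2).
Clara ∩ Vera: 13:05-13:15.
Clara ∩ Vera ∩ Gita: 13:10-13:15.
Clara ∩ Vera ∩ Gita ∩ Hamid: ∅.
Clara ∩ Vera ∩ Gita ∩ Hamid ∩ Lila: ∅.
Clara ∩ Vera ∩ Gita ∩ Hamid ∩ Lila ∩ Esperanza: ∅.
There is no time when everyone is free.
No common window exists, so the longest block is 0 minutes.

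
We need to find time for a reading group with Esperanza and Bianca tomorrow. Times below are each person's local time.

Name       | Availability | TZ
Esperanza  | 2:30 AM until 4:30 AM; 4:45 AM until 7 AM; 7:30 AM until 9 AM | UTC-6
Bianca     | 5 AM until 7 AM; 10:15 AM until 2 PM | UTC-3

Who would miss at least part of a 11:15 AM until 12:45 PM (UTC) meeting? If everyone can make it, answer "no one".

Esperanza in UTC: 08:30-10:30, 10:45-13:00, 13:30-15:00 (add 6h to convert from UTC-6).
Bianca in UTC: 08:00-10:00, 13:15-17:00 (add 3h to convert from UTC-3).
Esperanza: free for 11:15-12:45. Bianca: not fully free for 11:15-12:45.

Bianca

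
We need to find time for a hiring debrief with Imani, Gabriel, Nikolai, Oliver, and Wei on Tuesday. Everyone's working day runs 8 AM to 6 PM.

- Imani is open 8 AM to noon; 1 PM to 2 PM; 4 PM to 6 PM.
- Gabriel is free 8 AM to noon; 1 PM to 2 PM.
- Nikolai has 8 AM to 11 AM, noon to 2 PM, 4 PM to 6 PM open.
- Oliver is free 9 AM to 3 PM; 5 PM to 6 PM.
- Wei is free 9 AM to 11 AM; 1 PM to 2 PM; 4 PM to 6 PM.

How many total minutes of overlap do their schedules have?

Imani ∩ Gabriel: 08:00-12:00, 13:00-14:00.
Imani ∩ Gabriel ∩ Nikolai: 08:00-11:00, 13:00-14:00.
Imani ∩ Gabriel ∩ Nikolai ∩ Oliver: 09:00-11:00, 13:00-14:00.
Imani ∩ Gabriel ∩ Nikolai ∩ Oliver ∩ Wei: 09:00-11:00, 13:00-14:00.
Summing the common windows: 120 + 60 = 180 minutes.

180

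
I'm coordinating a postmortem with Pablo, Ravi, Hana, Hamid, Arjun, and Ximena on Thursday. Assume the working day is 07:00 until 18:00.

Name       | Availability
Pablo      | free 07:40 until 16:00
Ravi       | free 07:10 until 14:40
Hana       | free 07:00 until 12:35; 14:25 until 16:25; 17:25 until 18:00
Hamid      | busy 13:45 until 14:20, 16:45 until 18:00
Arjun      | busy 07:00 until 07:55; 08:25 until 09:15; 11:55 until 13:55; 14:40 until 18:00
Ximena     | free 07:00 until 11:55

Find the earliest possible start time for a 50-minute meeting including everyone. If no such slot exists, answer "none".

09:15

Pablo free: 07:40-16:00.
Ravi free: 07:10-14:40.
Hana free: 07:00-12:35, 14:25-16:25, 17:25-18:00.
Hamid free: 07:00-13:45, 14:20-16:45 (invert busy blocks within the working day).
Arjun free: 07:55-08:25, 09:15-11:55, 13:55-14:40 (invert busy blocks within the working day).
Ximena free: 07:00-11:55.
Pablo ∩ Ravi: 07:40-14:40.
Pablo ∩ Ravi ∩ Hana: 07:40-12:35, 14:25-14:40.
Pablo ∩ Ravi ∩ Hana ∩ Hamid: 07:40-12:35, 14:25-14:40.
Pablo ∩ Ravi ∩ Hana ∩ Hamid ∩ Arjun: 07:55-08:25, 09:15-11:55, 14:25-14:40.
Pablo ∩ Ravi ∩ Hana ∩ Hamid ∩ Arjun ∩ Ximena: 07:55-08:25, 09:15-11:55.
The first common window of at least 50 minutes is 09:15-11:55, so the earliest start is 09:15.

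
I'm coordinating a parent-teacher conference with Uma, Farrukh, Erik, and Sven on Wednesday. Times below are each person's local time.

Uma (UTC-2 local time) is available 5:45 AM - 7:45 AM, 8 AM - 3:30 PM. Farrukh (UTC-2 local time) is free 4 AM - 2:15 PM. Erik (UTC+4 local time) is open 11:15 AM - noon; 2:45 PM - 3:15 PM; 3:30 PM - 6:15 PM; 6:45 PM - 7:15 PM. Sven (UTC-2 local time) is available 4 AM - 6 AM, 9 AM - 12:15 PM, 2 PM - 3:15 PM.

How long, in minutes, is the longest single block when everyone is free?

165

Uma in UTC: 07:45-09:45, 10:00-17:30 (add 2h to convert from UTC-2).
Farrukh in UTC: 06:00-16:15 (add 2h to convert from UTC-2).
Erik in UTC: 07:15-08:00, 10:45-11:15, 11:30-14:15, 14:45-15:15 (subtract 4h to convert from UTC+4).
Sven in UTC: 06:00-08:00, 11:00-14:15, 16:00-17:15 (add 2h to convert from UTC-2).
Uma ∩ Farrukh: 07:45-09:45, 10:00-16:15.
Uma ∩ Farrukh ∩ Erik: 07:45-08:00, 10:45-11:15, 11:30-14:15, 14:45-15:15.
Uma ∩ Farrukh ∩ Erik ∩ Sven: 07:45-08:00, 11:00-11:15, 11:30-14:15.
Those are the intersection windows.
The longest is 11:30-14:15 at 165 minutes.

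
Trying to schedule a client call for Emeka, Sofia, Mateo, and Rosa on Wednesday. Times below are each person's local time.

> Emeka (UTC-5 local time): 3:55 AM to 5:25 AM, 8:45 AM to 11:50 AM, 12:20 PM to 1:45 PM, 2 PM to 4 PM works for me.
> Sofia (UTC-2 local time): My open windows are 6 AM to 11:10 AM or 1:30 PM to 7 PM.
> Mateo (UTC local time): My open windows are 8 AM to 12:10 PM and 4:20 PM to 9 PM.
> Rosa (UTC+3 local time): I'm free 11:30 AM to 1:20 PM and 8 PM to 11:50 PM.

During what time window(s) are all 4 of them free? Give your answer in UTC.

08:55-10:20, 17:20-18:45, 19:00-20:50

Emeka in UTC: 08:55-10:25, 13:45-16:50, 17:20-18:45, 19:00-21:00 (add 5h to convert from UTC-5).
Sofia in UTC: 08:00-13:10, 15:30-21:00 (add 2h to convert from UTC-2).
Mateo in UTC: 08:00-12:10, 16:20-21:00.
Rosa in UTC: 08:30-10:20, 17:00-20:50 (subtract 3h to convert from UTC+3).
Emeka ∩ Sofia: 08:55-10:25, 15:30-16:50, 17:20-18:45, 19:00-21:00.
Emeka ∩ Sofia ∩ Mateo: 08:55-10:25, 16:20-16:50, 17:20-18:45, 19:00-21:00.
Emeka ∩ Sofia ∩ Mateo ∩ Rosa: 08:55-10:20, 17:20-18:45, 19:00-20:50.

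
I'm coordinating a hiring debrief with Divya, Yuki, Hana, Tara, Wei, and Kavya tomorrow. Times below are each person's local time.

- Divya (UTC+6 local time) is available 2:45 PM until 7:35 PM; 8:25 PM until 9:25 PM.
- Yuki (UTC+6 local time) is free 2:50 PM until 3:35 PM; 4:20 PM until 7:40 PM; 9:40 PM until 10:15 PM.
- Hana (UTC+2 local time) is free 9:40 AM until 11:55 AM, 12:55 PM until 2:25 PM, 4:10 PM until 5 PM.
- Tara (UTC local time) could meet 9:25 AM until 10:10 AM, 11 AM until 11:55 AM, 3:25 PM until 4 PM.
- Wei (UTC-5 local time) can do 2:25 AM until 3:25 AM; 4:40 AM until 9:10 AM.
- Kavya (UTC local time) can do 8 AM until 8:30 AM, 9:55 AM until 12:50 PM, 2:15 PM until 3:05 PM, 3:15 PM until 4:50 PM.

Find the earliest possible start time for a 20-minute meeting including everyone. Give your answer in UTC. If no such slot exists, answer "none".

Divya in UTC: 08:45-13:35, 14:25-15:25 (subtract 6h to convert from UTC+6).
Yuki in UTC: 08:50-09:35, 10:20-13:40, 15:40-16:15 (subtract 6h to convert from UTC+6).
Hana in UTC: 07:40-09:55, 10:55-12:25, 14:10-15:00 (subtract 2h to convert from UTC+2).
Tara in UTC: 09:25-10:10, 11:00-11:55, 15:25-16:00.
Wei in UTC: 07:25-08:25, 09:40-14:10 (add 5h to convert from UTC-5).
Kavya in UTC: 08:00-08:30, 09:55-12:50, 14:15-15:05, 15:15-16:50.
Divya ∩ Yuki: 08:50-09:35, 10:20-13:35.
Divya ∩ Yuki ∩ Hana: 08:50-09:35, 10:55-12:25.
Divya ∩ Yuki ∩ Hana ∩ Tara: 09:25-09:35, 11:00-11:55.
Divya ∩ Yuki ∩ Hana ∩ Tara ∩ Wei: 11:00-11:55.
Divya ∩ Yuki ∩ Hana ∩ Tara ∩ Wei ∩ Kavya: 11:00-11:55.
So the common availability across everyone is 11:00-11:55.
The first common window of at least 20 minutes is 11:00-11:55, so the earliest start is 11:00.

11:00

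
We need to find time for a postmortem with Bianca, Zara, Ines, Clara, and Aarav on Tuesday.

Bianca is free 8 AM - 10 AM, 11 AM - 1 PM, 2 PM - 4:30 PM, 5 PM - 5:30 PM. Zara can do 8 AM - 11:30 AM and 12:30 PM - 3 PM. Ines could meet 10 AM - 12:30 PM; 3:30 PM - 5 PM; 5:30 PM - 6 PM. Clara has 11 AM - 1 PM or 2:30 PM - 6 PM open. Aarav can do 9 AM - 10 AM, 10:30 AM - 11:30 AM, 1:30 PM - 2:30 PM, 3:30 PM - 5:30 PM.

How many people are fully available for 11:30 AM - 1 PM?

Bianca and Clara can make the full 11:30-13:00 slot — that's 2.

2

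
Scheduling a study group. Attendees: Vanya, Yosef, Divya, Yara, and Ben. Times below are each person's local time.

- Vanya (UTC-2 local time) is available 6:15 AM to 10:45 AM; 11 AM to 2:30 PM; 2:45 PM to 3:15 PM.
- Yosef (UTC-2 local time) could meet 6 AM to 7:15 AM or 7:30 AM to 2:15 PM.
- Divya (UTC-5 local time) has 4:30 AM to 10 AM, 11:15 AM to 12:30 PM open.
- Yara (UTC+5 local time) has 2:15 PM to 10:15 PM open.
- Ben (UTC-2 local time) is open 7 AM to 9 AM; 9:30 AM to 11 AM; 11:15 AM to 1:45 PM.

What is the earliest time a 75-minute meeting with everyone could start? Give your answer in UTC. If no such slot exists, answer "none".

Vanya in UTC: 08:15-12:45, 13:00-16:30, 16:45-17:15 (add 2h to convert from UTC-2).
Yosef in UTC: 08:00-09:15, 09:30-16:15 (add 2h to convert from UTC-2).
Divya in UTC: 09:30-15:00, 16:15-17:30 (add 5h to convert from UTC-5).
Yara in UTC: 09:15-17:15 (subtract 5h to convert from UTC+5).
Ben in UTC: 09:00-11:00, 11:30-13:00, 13:15-15:45 (add 2h to convert from UTC-2).
Vanya ∩ Yosef: 08:15-09:15, 09:30-12:45, 13:00-16:15.
Vanya ∩ Yosef ∩ Divya: 09:30-12:45, 13:00-15:00.
Vanya ∩ Yosef ∩ Divya ∩ Yara: 09:30-12:45, 13:00-15:00.
Vanya ∩ Yosef ∩ Divya ∩ Yara ∩ Ben: 09:30-11:00, 11:30-12:45, 13:15-15:00.
Those are the intersection windows.
The first common window of at least 75 minutes is 09:30-11:00, so the earliest start is 09:30.

09:30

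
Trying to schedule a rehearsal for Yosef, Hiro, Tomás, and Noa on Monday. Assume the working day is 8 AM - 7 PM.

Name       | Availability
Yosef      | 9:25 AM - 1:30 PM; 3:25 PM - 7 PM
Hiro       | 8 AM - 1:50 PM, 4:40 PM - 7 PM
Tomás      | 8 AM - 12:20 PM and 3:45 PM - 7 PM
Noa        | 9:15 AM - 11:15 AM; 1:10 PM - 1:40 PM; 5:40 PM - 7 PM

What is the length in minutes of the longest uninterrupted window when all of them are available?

110

Yosef ∩ Hiro: 09:25-13:30, 16:40-19:00.
Yosef ∩ Hiro ∩ Tomás: 09:25-12:20, 16:40-19:00.
Yosef ∩ Hiro ∩ Tomás ∩ Noa: 09:25-11:15, 17:40-19:00.
The longest is 09:25-11:15 at 110 minutes.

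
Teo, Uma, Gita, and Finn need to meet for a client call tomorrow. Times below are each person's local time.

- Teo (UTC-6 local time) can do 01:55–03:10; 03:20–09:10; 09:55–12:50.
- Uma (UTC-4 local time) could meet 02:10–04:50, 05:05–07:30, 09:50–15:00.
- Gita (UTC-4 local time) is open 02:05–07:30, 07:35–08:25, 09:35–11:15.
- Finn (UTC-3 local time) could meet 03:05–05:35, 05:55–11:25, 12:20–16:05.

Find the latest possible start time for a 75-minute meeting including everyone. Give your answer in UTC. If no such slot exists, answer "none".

Teo in UTC: 07:55-09:10, 09:20-15:10, 15:55-18:50 (add 6h to convert from UTC-6).
Uma in UTC: 06:10-08:50, 09:05-11:30, 13:50-19:00 (add 4h to convert from UTC-4).
Gita in UTC: 06:05-11:30, 11:35-12:25, 13:35-15:15 (add 4h to convert from UTC-4).
Finn in UTC: 06:05-08:35, 08:55-14:25, 15:20-19:05 (add 3h to convert from UTC-3).
Teo ∩ Uma: 07:55-08:50, 09:05-09:10, 09:20-11:30, 13:50-15:10, 15:55-18:50.
Teo ∩ Uma ∩ Gita: 07:55-08:50, 09:05-09:10, 09:20-11:30, 13:50-15:10.
Teo ∩ Uma ∩ Gita ∩ Finn: 07:55-08:35, 09:05-09:10, 09:20-11:30, 13:50-14:25.
The last common window of at least 75 minutes is 09:20-11:30; a 75-minute meeting can start as late as 10:15 and still end by 11:30.

10:15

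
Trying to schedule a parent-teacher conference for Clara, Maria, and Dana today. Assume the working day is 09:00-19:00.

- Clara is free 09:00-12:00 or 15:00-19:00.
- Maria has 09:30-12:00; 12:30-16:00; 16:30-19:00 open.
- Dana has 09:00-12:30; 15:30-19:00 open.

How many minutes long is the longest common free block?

150

Clara ∩ Maria: 09:30-12:00, 15:00-16:00, 16:30-19:00.
Clara ∩ Maria ∩ Dana: 09:30-12:00, 15:30-16:00, 16:30-19:00.
The longest is 09:30-12:00 at 150 minutes.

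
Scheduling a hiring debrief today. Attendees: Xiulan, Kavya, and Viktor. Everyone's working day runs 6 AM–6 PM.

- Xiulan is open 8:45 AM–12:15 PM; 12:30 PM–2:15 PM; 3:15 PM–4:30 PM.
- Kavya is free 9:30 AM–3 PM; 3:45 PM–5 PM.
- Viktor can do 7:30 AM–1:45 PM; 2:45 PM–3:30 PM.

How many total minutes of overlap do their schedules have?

240

Xiulan ∩ Kavya: 09:30-12:15, 12:30-14:15, 15:45-16:30.
Xiulan ∩ Kavya ∩ Viktor: 09:30-12:15, 12:30-13:45.
Summing the common windows: 165 + 75 = 240 minutes.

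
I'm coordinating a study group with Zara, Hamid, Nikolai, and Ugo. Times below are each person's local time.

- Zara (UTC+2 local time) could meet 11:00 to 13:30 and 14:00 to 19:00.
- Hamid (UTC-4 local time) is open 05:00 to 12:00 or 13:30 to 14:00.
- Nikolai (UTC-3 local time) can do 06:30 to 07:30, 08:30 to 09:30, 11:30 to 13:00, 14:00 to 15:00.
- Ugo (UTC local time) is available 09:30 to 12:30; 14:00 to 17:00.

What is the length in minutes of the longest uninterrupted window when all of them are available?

90

Zara in UTC: 09:00-11:30, 12:00-17:00 (subtract 2h to convert from UTC+2).
Hamid in UTC: 09:00-16:00, 17:30-18:00 (add 4h to convert from UTC-4).
Nikolai in UTC: 09:30-10:30, 11:30-12:30, 14:30-16:00, 17:00-18:00 (add 3h to convert from UTC-3).
Ugo in UTC: 09:30-12:30, 14:00-17:00.
Zara ∩ Hamid: 09:00-11:30, 12:00-16:00.
Zara ∩ Hamid ∩ Nikolai: 09:30-10:30, 12:00-12:30, 14:30-16:00.
Zara ∩ Hamid ∩ Nikolai ∩ Ugo: 09:30-10:30, 12:00-12:30, 14:30-16:00.
The longest is 14:30-16:00 at 90 minutes.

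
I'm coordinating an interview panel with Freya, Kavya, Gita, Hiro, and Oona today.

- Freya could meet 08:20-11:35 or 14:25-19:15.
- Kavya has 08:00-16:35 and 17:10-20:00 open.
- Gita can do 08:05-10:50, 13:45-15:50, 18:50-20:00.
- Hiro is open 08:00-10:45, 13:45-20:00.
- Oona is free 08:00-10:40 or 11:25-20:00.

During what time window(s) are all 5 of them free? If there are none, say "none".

Freya ∩ Kavya: 08:20-11:35, 14:25-16:35, 17:10-19:15.
Freya ∩ Kavya ∩ Gita: 08:20-10:50, 14:25-15:50, 18:50-19:15.
Freya ∩ Kavya ∩ Gita ∩ Hiro: 08:20-10:45, 14:25-15:50, 18:50-19:15.
Freya ∩ Kavya ∩ Gita ∩ Hiro ∩ Oona: 08:20-10:40, 14:25-15:50, 18:50-19:15.

08:20-10:40, 14:25-15:50, 18:50-19:15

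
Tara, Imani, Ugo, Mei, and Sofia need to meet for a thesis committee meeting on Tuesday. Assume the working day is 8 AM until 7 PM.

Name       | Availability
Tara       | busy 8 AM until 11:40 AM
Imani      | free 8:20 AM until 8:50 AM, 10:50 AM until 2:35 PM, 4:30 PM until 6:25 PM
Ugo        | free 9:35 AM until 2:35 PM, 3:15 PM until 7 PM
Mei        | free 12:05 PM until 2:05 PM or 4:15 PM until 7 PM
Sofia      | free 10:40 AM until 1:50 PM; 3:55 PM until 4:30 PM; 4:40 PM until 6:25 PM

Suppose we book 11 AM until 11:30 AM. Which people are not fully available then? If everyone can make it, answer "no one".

Tara free: 11:40-19:00 (invert busy blocks within the working day).
Imani free: 08:20-08:50, 10:50-14:35, 16:30-18:25.
Ugo free: 09:35-14:35, 15:15-19:00.
Mei free: 12:05-14:05, 16:15-19:00.
Sofia free: 10:40-13:50, 15:55-16:30, 16:40-18:25.
Tara: not fully free for 11:00-11:30. Imani: free for 11:00-11:30. Ugo: free for 11:00-11:30. Mei: not fully free for 11:00-11:30. Sofia: free for 11:00-11:30.

Mei, Tara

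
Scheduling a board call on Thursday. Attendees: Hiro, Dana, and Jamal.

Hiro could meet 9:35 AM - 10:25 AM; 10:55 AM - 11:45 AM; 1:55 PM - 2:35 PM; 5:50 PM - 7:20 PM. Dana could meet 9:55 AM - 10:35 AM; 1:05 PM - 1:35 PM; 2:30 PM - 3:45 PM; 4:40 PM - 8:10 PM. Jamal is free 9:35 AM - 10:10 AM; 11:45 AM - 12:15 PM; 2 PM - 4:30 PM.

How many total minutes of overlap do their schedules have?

Hiro ∩ Dana: 09:55-10:25, 14:30-14:35, 17:50-19:20.
Hiro ∩ Dana ∩ Jamal: 09:55-10:10, 14:30-14:35.
Those are the intersection windows.
Summing the common windows: 15 + 5 = 20 minutes.

20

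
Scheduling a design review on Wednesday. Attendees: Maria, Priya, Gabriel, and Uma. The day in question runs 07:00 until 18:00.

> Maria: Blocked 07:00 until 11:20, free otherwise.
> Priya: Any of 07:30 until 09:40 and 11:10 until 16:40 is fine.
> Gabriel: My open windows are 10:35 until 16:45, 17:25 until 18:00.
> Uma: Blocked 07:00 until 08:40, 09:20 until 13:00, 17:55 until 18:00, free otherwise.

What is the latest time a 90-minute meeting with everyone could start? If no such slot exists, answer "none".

Maria free: 11:20-18:00 (invert busy blocks within the working day).
Priya free: 07:30-09:40, 11:10-16:40.
Gabriel free: 10:35-16:45, 17:25-18:00.
Uma free: 08:40-09:20, 13:00-17:55 (invert busy blocks within the working day).
Maria ∩ Priya: 11:20-16:40.
Maria ∩ Priya ∩ Gabriel: 11:20-16:40.
Maria ∩ Priya ∩ Gabriel ∩ Uma: 13:00-16:40.
So the common availability across everyone is 13:00-16:40.
The last common window of at least 90 minutes is 13:00-16:40; a 90-minute meeting can start as late as 15:10 and still end by 16:40.

15:10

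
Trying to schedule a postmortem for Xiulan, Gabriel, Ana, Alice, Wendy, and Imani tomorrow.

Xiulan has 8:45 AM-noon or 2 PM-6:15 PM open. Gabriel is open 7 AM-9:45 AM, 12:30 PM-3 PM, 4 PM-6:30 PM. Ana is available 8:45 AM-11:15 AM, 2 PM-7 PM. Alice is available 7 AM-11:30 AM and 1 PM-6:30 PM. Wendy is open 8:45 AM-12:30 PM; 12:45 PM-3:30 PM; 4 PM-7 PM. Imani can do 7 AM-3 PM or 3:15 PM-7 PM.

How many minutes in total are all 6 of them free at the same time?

255

Xiulan ∩ Gabriel: 08:45-09:45, 14:00-15:00, 16:00-18:15.
Xiulan ∩ Gabriel ∩ Ana: 08:45-09:45, 14:00-15:00, 16:00-18:15.
Xiulan ∩ Gabriel ∩ Ana ∩ Alice: 08:45-09:45, 14:00-15:00, 16:00-18:15.
Xiulan ∩ Gabriel ∩ Ana ∩ Alice ∩ Wendy: 08:45-09:45, 14:00-15:00, 16:00-18:15.
Xiulan ∩ Gabriel ∩ Ana ∩ Alice ∩ Wendy ∩ Imani: 08:45-09:45, 14:00-15:00, 16:00-18:15.
So the common availability across everyone is 08:45-09:45, 14:00-15:00, 16:00-18:15.
Summing the common windows: 60 + 60 + 135 = 255 minutes.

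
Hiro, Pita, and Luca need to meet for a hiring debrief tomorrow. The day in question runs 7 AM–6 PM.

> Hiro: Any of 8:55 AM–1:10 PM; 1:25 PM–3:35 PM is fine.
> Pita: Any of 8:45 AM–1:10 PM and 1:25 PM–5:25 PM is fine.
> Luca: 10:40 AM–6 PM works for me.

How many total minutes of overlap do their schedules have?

280

Hiro ∩ Pita: 08:55-13:10, 13:25-15:35.
Hiro ∩ Pita ∩ Luca: 10:40-13:10, 13:25-15:35.
Those are the intersection windows.
Summing the common windows: 150 + 130 = 280 minutes.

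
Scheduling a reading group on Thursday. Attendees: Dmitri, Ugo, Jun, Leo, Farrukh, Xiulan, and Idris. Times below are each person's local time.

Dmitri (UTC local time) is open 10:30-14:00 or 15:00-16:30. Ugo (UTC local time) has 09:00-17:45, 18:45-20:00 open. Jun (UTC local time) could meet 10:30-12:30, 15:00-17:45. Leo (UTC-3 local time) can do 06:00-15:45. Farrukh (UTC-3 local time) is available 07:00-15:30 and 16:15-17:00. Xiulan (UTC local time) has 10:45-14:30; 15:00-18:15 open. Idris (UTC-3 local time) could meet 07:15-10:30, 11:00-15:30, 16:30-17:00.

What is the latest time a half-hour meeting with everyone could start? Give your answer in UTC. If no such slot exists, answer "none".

Dmitri in UTC: 10:30-14:00, 15:00-16:30.
Ugo in UTC: 09:00-17:45, 18:45-20:00.
Jun in UTC: 10:30-12:30, 15:00-17:45.
Leo in UTC: 09:00-18:45 (add 3h to convert from UTC-3).
Farrukh in UTC: 10:00-18:30, 19:15-20:00 (add 3h to convert from UTC-3).
Xiulan in UTC: 10:45-14:30, 15:00-18:15.
Idris in UTC: 10:15-13:30, 14:00-18:30, 19:30-20:00 (add 3h to convert from UTC-3).
Dmitri ∩ Ugo: 10:30-14:00, 15:00-16:30.
Dmitri ∩ Ugo ∩ Jun: 10:30-12:30, 15:00-16:30.
Dmitri ∩ Ugo ∩ Jun ∩ Leo: 10:30-12:30, 15:00-16:30.
Dmitri ∩ Ugo ∩ Jun ∩ Leo ∩ Farrukh: 10:30-12:30, 15:00-16:30.
Dmitri ∩ Ugo ∩ Jun ∩ Leo ∩ Farrukh ∩ Xiulan: 10:45-12:30, 15:00-16:30.
Dmitri ∩ Ugo ∩ Jun ∩ Leo ∩ Farrukh ∩ Xiulan ∩ Idris: 10:45-12:30, 15:00-16:30.
So the common availability across everyone is 10:45-12:30, 15:00-16:30.
The last common window of at least 30 minutes is 15:00-16:30; a 30-minute meeting can start as late as 16:00 and still end by 16:30.

16:00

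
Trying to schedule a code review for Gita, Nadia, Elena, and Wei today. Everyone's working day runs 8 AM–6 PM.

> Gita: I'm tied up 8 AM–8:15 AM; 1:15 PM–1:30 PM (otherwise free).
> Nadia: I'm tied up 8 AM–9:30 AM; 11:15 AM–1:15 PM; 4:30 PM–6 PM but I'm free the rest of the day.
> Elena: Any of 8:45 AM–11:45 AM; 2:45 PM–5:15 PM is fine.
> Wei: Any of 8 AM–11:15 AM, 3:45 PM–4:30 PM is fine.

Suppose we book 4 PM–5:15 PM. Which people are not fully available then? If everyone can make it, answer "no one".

Nadia, Wei

Gita free: 08:15-13:15, 13:30-18:00 (invert busy blocks within the working day).
Nadia free: 09:30-11:15, 13:15-16:30 (invert busy blocks within the working day).
Elena free: 08:45-11:45, 14:45-17:15.
Wei free: 08:00-11:15, 15:45-16:30.
Gita: free for 16:00-17:15. Nadia: not fully free for 16:00-17:15. Elena: free for 16:00-17:15. Wei: not fully free for 16:00-17:15.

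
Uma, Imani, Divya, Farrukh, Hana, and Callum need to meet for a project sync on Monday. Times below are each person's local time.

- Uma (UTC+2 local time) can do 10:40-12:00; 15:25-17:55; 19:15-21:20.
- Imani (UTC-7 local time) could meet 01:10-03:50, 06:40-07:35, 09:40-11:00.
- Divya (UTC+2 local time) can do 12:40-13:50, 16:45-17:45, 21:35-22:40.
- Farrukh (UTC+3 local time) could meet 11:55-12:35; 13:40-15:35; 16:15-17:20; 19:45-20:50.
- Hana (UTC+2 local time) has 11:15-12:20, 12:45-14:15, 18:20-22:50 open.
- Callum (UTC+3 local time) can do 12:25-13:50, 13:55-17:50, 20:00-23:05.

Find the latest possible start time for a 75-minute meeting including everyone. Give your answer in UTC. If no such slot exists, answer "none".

Uma in UTC: 08:40-10:00, 13:25-15:55, 17:15-19:20 (subtract 2h to convert from UTC+2).
Imani in UTC: 08:10-10:50, 13:40-14:35, 16:40-18:00 (add 7h to convert from UTC-7).
Divya in UTC: 10:40-11:50, 14:45-15:45, 19:35-20:40 (subtract 2h to convert from UTC+2).
Farrukh in UTC: 08:55-09:35, 10:40-12:35, 13:15-14:20, 16:45-17:50 (subtract 3h to convert from UTC+3).
Hana in UTC: 09:15-10:20, 10:45-12:15, 16:20-20:50 (subtract 2h to convert from UTC+2).
Callum in UTC: 09:25-10:50, 10:55-14:50, 17:00-20:05 (subtract 3h to convert from UTC+3).
Uma ∩ Imani: 08:40-10:00, 13:40-14:35, 17:15-18:00.
Uma ∩ Imani ∩ Divya: ∅.
Uma ∩ Imani ∩ Divya ∩ Farrukh: ∅.
Uma ∩ Imani ∩ Divya ∩ Farrukh ∩ Hana: ∅.
Uma ∩ Imani ∩ Divya ∩ Farrukh ∩ Hana ∩ Callum: ∅.
There is no time when everyone is free.
No common window is at least 75 minutes long.

none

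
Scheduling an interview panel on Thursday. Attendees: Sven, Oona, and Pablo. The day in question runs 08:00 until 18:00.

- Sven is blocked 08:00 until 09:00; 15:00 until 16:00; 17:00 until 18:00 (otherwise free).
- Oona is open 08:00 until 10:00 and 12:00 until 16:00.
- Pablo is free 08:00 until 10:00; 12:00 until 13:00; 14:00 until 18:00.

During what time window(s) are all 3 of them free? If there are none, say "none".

09:00-10:00, 12:00-13:00, 14:00-15:00

Sven free: 09:00-15:00, 16:00-17:00 (invert busy blocks within the working day).
Oona free: 08:00-10:00, 12:00-16:00.
Pablo free: 08:00-10:00, 12:00-13:00, 14:00-18:00.
Sven ∩ Oona: 09:00-10:00, 12:00-15:00.
Sven ∩ Oona ∩ Pablo: 09:00-10:00, 12:00-13:00, 14:00-15:00.
So the common availability across everyone is 09:00-10:00, 12:00-13:00, 14:00-15:00.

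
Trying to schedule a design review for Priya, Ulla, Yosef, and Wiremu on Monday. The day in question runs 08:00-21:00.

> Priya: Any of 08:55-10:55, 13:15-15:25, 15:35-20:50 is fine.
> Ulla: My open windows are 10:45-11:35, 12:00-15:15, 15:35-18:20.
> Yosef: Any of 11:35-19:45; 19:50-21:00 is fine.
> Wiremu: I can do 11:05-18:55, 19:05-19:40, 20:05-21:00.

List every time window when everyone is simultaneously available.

13:15-15:15, 15:35-18:20

Priya ∩ Ulla: 10:45-10:55, 13:15-15:15, 15:35-18:20.
Priya ∩ Ulla ∩ Yosef: 13:15-15:15, 15:35-18:20.
Priya ∩ Ulla ∩ Yosef ∩ Wiremu: 13:15-15:15, 15:35-18:20.
So the common availability across everyone is 13:15-15:15, 15:35-18:20.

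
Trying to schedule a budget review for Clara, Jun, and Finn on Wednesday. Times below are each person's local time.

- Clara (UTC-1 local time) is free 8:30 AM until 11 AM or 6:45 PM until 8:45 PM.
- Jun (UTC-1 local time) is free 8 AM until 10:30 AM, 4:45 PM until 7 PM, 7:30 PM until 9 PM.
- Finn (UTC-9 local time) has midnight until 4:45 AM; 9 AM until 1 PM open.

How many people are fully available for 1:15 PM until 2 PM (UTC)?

0

Clara in UTC: 09:30-12:00, 19:45-21:45 (add 1h to convert from UTC-1).
Jun in UTC: 09:00-11:30, 17:45-20:00, 20:30-22:00 (add 1h to convert from UTC-1).
Finn in UTC: 09:00-13:45, 18:00-22:00 (add 9h to convert from UTC-9).
nobody can make the full 13:15-14:00 slot — that's 0.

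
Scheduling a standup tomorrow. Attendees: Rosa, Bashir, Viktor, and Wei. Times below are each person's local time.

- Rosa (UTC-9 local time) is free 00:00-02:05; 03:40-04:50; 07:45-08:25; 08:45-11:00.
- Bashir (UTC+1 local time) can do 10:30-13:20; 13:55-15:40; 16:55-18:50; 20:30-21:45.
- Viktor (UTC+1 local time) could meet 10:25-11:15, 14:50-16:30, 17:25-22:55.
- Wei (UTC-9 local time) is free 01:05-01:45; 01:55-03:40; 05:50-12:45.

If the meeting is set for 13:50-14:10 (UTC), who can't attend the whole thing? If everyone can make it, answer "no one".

Rosa in UTC: 09:00-11:05, 12:40-13:50, 16:45-17:25, 17:45-20:00 (add 9h to convert from UTC-9).
Bashir in UTC: 09:30-12:20, 12:55-14:40, 15:55-17:50, 19:30-20:45 (subtract 1h to convert from UTC+1).
Viktor in UTC: 09:25-10:15, 13:50-15:30, 16:25-21:55 (subtract 1h to convert from UTC+1).
Wei in UTC: 10:05-10:45, 10:55-12:40, 14:50-21:45 (add 9h to convert from UTC-9).
Rosa: not fully free for 13:50-14:10. Bashir: free for 13:50-14:10. Viktor: free for 13:50-14:10. Wei: not fully free for 13:50-14:10.

Rosa, Wei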